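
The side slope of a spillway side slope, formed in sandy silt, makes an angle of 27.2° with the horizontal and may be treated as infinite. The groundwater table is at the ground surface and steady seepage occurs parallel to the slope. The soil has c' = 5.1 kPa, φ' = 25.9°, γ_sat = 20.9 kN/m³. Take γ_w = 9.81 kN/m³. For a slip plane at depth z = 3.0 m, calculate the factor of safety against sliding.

With seepage parallel to the slope and the water table at the surface, the effective normal stress on the slip plane uses the buoyant unit weight γ' = γ_sat − γ_w while the driving shear stress uses γ_sat:
FS = [c' + γ' z cos²β tanφ'] / [γ_sat z sinβ cosβ]
γ' = 20.9 − 9.81 = 11.09 kN/m³
Numerator = 5.1 + 11.09·3.0·cos²27.2°·tan25.9° = 5.1 + 11.09·3.0·0.7911·0.4856 = 17.880 kPa
Denominator = 20.9·3.0·sin27.2°·cos27.2° = 20.9·3.0·0.4571·0.8894 = 25.491 kPa
FS = 17.880 / 25.491 = 0.701

FS = 0.70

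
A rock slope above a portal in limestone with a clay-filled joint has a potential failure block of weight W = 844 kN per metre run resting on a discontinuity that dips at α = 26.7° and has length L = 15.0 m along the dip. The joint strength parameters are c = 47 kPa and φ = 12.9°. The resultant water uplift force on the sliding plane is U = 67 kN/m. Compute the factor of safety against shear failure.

Resolving the block weight along and normal to the plane and applying the Mohr–Coulomb strength on the joint:
N' = W cosα − U = 844·cos26.7° − 67 = 687.0 kN/m
Driving force T = W sinα = 844·sin26.7° = 379.2 kN/m
Resisting force R = c·L + N'·tanφ = 47·15.0 + 687.0·tan12.9° = 705.0 + 157.3 = 862.3 kN/m
FS = R / T = 862.3 / 379.2 = 2.274

FS = 2.27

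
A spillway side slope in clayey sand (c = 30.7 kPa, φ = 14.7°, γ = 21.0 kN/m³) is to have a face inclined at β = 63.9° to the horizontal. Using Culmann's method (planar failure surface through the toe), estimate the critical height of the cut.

Culmann's analysis gives the critical failure plane at α_cr = (β + φ)/2 = (63.9 + 14.7)/2 = 39.3°, and the critical height
H_c = (4c/γ) · sinβ cosφ / [1 − cos(β − φ)]
    = (4·30.7/21.0) · sin63.9°·cos14.7° / [1 − cos(49.2°)]
    = 5.848 · 0.8980·0.9673 / [1 − 0.6534]
    = 5.848 · 0.8686 / 0.3466
    = 14.66 m

H_c = 14.66 m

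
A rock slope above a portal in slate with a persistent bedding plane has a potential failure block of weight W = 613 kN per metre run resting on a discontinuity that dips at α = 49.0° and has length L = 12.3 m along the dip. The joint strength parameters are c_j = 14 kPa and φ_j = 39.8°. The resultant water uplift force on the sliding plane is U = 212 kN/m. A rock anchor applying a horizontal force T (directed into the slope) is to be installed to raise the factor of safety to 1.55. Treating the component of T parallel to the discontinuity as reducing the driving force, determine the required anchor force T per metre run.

Resolving forces along and normal to the sliding plane, with the horizontal anchor force T adding T·sinα to the effective normal force and T·cosα acting up the plane against the driving force:
FS = [c_jL + (W cosα − U + T sinα) tanφ_j] / [W sinα − T cosα]
Without the anchor: N' = 190.2 kN/m, driving T_d = 462.6 kN/m, resisting R = 14·12.3 + 190.2·tan39.8° = 330.6 kN/m, FS = 0.71.
Setting FS = 1.55 and solving for T:
1.55·(462.6 − T cos49.0°) = 330.6 + T sin49.0°·tan39.8°
T·(sin49.0°·tan39.8° + 1.55·cos49.0°) = 1.55·462.6 − 330.6
T·(0.7547·0.8332 + 1.55·0.6561) = 717.1 − 330.6 = 386.4
T·1.6457 = 386.4
T = 234.8 kN/m

T = 235 kN/m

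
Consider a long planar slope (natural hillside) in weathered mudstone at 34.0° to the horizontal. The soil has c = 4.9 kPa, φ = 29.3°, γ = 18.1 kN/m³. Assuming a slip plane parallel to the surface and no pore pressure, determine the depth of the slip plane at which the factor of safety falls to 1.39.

z = 1.05 m

Setting FS = 1.39 in FS = [c + γz cos²β tanφ] / [γz sinβ cosβ] and solving for z:
z = c / [γ cosβ (FS·sinβ − cosβ·tanφ)]
  = 4.9 / [18.1·cos34.0°·(1.39·sin34.0° − cos34.0°·tan29.3°)]
  = 4.9 / [18.1·0.8290·(1.39·0.5592 − 0.8290·0.5612)]
  = 4.9 / 4.6824 = 1.046 m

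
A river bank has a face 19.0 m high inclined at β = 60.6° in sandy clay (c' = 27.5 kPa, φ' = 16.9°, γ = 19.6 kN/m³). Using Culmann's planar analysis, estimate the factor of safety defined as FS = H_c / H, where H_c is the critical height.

FS = 0.89

H_c = (4c'/γ) · sinβ cosφ' / [1 − cos(β − φ')]
    = (4·27.5/19.6) · sin60.6°·cos16.9° / [1 − cos43.7°]
    = 5.612 · 0.8336 / 0.2770 = 16.89 m
FS = H_c / H = 16.89 / 19.0 = 0.889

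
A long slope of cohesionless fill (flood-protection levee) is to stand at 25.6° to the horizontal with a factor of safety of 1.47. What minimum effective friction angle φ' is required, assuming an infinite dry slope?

φ' = 35.2°

FS = tanφ'/tanβ ⇒ tanφ' = FS · tanβ = 1.47 · tan25.6° = 0.7043
φ' = arctan(0.7043) = 35.16°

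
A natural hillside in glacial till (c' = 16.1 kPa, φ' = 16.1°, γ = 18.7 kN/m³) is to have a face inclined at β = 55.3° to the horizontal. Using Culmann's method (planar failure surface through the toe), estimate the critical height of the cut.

Culmann's analysis gives the critical failure plane at α_cr = (β + φ')/2 = (55.3 + 16.1)/2 = 35.7°, and the critical height
H_c = (4c'/γ) · sinβ cosφ' / [1 − cos(β − φ')]
    = (4·16.1/18.7) · sin55.3°·cos16.1° / [1 − cos(39.2°)]
    = 3.444 · 0.8221·0.9608 / [1 − 0.7749]
    = 3.444 · 0.7899 / 0.2251
    = 12.09 m

H_c = 12.09 m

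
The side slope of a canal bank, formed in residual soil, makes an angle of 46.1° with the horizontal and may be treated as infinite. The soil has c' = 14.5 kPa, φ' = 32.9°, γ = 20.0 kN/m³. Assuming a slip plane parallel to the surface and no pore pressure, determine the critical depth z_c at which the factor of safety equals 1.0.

Setting FS = 1.00 in FS = [c' + γz cos²β tanφ'] / [γz sinβ cosβ] and solving for z:
z = c' / [γ cosβ (FS·sinβ − cosβ·tanφ')]
  = 14.5 / [20.0·cos46.1°·(1.00·sin46.1° − cos46.1°·tan32.9°)]
  = 14.5 / [20.0·0.6934·(1.00·0.7206 − 0.6934·0.6469)]
  = 14.5 / 3.7717 = 3.844 m

z_c = 3.84 m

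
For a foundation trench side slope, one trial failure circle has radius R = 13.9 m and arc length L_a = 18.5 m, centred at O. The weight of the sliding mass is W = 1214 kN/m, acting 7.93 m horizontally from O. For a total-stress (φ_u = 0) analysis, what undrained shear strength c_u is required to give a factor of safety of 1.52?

c_u = 56.9 kPa

FS = c_u·L_a·R / (W·d), so c_u = FS·W·d / (L_a·R).
c_u = 1.52·1214·7.93 / (18.50·13.9) = 14633.1 / 257.15 = 56.90 kPa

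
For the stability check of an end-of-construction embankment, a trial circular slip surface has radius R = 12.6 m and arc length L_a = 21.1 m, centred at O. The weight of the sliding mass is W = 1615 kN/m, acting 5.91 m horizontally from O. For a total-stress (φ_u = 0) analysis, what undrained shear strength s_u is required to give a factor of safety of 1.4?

FS = s_u·L_a·R / (W·d), so s_u = FS·W·d / (L_a·R).
s_u = 1.4·1615·5.91 / (21.10·12.6) = 13362.5 / 265.86 = 50.26 kPa

s_u = 50.3 kPa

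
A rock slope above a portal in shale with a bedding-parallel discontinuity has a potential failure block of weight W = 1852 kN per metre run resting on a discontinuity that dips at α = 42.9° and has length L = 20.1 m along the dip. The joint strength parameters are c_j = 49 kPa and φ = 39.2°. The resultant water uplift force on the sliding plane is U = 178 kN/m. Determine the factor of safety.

Resolving the block weight along and normal to the plane and applying the Mohr–Coulomb strength on the joint:
N' = W cosα − U = 1852·cos42.9° − 178 = 1178.7 kN/m
Driving force T = W sinα = 1852·sin42.9° = 1260.7 kN/m
Resisting force R = c_j·L + N'·tanφ = 49·20.1 + 1178.7·tan39.2° = 984.9 + 961.3 = 1946.2 kN/m
FS = R / T = 1946.2 / 1260.7 = 1.544

FS = 1.54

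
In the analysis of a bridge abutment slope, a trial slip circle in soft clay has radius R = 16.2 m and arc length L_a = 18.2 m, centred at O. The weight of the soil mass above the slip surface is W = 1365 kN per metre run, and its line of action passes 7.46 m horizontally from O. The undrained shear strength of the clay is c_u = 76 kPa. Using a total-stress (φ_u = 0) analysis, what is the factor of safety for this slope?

Taking moments about the centre O, the resisting moment is provided by the undrained shear strength acting along the arc:
M_R = c_u·L_a·R = 76·18.20·16.2 = 22407.8 kN·m/m
M_D = W·d = 1365·7.46 = 10182.9 kN·m/m
FS = M_R / M_D = 22407.8 / 10182.9 = 2.201

FS = 2.20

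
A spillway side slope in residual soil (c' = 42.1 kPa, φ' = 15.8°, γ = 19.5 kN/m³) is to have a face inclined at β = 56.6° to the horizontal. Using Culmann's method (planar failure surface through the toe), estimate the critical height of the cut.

H_c = 28.55 m

Culmann's analysis gives the critical failure plane at α_cr = (β + φ')/2 = (56.6 + 15.8)/2 = 36.2°, and the critical height
H_c = (4c'/γ) · sinβ cosφ' / [1 − cos(β − φ')]
    = (4·42.1/19.5) · sin56.6°·cos15.8° / [1 − cos(40.8°)]
    = 8.636 · 0.8348·0.9622 / [1 − 0.7570]
    = 8.636 · 0.8033 / 0.2430
    = 28.55 m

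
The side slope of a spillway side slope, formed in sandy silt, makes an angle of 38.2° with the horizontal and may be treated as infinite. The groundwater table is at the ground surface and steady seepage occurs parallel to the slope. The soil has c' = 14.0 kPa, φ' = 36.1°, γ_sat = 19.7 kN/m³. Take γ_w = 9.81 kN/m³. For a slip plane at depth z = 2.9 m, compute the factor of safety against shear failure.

With seepage parallel to the slope and the water table at the surface, the effective normal stress on the slip plane uses the buoyant unit weight γ' = γ_sat − γ_w while the driving shear stress uses γ_sat:
FS = [c' + γ' z cos²β tanφ'] / [γ_sat z sinβ cosβ]
γ' = 19.7 − 9.81 = 9.89 kN/m³
Numerator = 14.0 + 9.89·2.9·cos²38.2°·tan36.1° = 14.0 + 9.89·2.9·0.6176·0.7292 = 26.916 kPa
Denominator = 19.7·2.9·sin38.2°·cos38.2° = 19.7·2.9·0.6184·0.7859 = 27.764 kPa
FS = 26.916 / 27.764 = 0.969

FS = 0.97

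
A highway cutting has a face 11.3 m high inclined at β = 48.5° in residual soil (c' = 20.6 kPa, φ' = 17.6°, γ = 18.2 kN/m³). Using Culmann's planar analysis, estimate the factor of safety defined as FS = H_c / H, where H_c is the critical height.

FS = 2.02

H_c = (4c'/γ) · sinβ cosφ' / [1 − cos(β − φ')]
    = (4·20.6/18.2) · sin48.5°·cos17.6° / [1 − cos30.9°]
    = 4.527 · 0.7139 / 0.1419 = 22.77 m
FS = H_c / H = 22.77 / 11.3 = 2.015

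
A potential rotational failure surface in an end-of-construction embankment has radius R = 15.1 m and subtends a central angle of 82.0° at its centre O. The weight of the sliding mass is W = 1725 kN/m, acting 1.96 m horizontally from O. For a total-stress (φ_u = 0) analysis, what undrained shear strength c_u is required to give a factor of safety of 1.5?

c_u = 15.5 kPa

FS = c_u·L_a·R / (W·d), so c_u = FS·W·d / (L_a·R).
Arc length L_a = R·θ = 15.1·(82.0°·π/180) = 15.1·1.4312 = 21.61 m
c_u = 1.5·1725·1.96 / (21.61·15.1) = 5071.5 / 326.32 = 15.54 kPa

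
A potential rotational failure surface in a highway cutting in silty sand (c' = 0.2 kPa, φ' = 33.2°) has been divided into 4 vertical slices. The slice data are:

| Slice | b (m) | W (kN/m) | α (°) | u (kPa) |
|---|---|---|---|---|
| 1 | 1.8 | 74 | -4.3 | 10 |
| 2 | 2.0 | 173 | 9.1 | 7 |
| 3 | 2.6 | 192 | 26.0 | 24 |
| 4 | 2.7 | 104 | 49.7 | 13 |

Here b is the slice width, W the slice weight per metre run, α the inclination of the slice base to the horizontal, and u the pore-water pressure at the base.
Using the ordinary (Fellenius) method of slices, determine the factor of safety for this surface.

FS = 1.17

Ordinary method of slices: FS = Σ[c'·Δl_i + (W_i cosα_i − u_i·Δl_i)·tanφ'] / Σ W_i sinα_i, with Δl_i = b_i / cosα_i.
Slice 1: Δl = 1.8/cos(-4.3°) = 1.805 m; N'_1 = 74·cos(-4.3°) − 10·1.805 = 55.7; c'Δl = 0.36; W sinα = -5.5
Slice 2: Δl = 2.0/cos9.1° = 2.025 m; N'_2 = 173·cos9.1° − 7·2.025 = 156.6; c'Δl = 0.41; W sinα = 27.4
Slice 3: Δl = 2.6/cos26.0° = 2.893 m; N'_3 = 192·cos26.0° − 24·2.893 = 103.1; c'Δl = 0.58; W sinα = 84.2
Slice 4: Δl = 2.7/cos49.7° = 4.174 m; N'_4 = 104·cos49.7° − 13·4.174 = 13.0; c'Δl = 0.83; W sinα = 79.3
Σc'Δl = 2.2 kN/m; ΣN' = 328.5 kN/m; ΣW sinα = 185.3 kN/m
Resisting = 2.2 + 328.5·tan33.2° = 2.2 + 215.0 = 217.2 kN/m
FS = 217.2 / 185.3 = 1.172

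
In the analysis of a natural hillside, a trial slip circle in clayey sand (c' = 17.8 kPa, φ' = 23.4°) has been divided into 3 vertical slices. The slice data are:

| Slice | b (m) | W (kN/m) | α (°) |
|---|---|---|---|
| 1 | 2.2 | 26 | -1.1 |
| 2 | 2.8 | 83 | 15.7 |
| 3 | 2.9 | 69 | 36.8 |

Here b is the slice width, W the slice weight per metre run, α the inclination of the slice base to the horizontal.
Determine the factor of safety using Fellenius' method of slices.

Ordinary method of slices: FS = Σ[c'·Δl_i + (W_i cosα_i)·tanφ'] / Σ W_i sinα_i, with Δl_i = b_i / cosα_i.
Slice 1: Δl = 2.2/cos(-1.1°) = 2.200 m; N'_1 = 26·cos(-1.1°) = 26.0; c'Δl = 39.17; W sinα = -0.5
Slice 2: Δl = 2.8/cos15.7° = 2.909 m; N'_2 = 83·cos15.7° = 79.9; c'Δl = 51.77; W sinα = 22.5
Slice 3: Δl = 2.9/cos36.8° = 3.622 m; N'_3 = 69·cos36.8° = 55.3; c'Δl = 64.47; W sinα = 41.3
Σc'Δl = 155.4 kN/m; ΣN' = 161.1 kN/m; ΣW sinα = 63.3 kN/m
Resisting = 155.4 + 161.1·tan23.4° = 155.4 + 69.7 = 225.1 kN/m
FS = 225.1 / 63.3 = 3.557

FS = 3.56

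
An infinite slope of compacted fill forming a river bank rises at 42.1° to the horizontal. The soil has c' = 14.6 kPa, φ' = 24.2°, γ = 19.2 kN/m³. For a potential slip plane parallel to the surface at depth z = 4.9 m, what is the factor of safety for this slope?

For an infinite slope with a slip plane parallel to the surface (no pore pressure): FS = [c' + γz cos²β tanφ'] / [γz sinβ cosβ].
γz = 19.2·4.9 = 94.08 kN/m²
Numerator = 14.6 + 94.08·cos²42.1°·tan24.2° = 14.6 + 94.08·0.5505·0.4494 = 37.877 kPa
Denominator = 94.08·sin42.1°·cos42.1° = 94.08·0.6704·0.7420 = 46.799 kPa
FS = 37.877 / 46.799 = 0.809

FS = 0.81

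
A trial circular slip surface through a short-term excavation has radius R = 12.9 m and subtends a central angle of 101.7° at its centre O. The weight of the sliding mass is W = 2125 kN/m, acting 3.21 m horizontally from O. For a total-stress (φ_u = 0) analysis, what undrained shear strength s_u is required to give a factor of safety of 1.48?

s_u = 34.2 kPa

FS = s_u·L_a·R / (W·d), so s_u = FS·W·d / (L_a·R).
Arc length L_a = R·θ = 12.9·(101.7°·π/180) = 12.9·1.7750 = 22.90 m
s_u = 1.48·2125·3.21 / (22.90·12.9) = 10095.5 / 295.38 = 34.18 kPa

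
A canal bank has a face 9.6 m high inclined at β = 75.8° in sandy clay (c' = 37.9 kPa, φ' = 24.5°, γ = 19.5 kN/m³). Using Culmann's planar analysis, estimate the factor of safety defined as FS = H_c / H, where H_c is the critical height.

H_c = (4c'/γ) · sinβ cosφ' / [1 − cos(β − φ')]
    = (4·37.9/19.5) · sin75.8°·cos24.5° / [1 − cos51.3°]
    = 7.774 · 0.8822 / 0.3748 = 18.30 m
FS = H_c / H = 18.30 / 9.6 = 1.906

FS = 1.91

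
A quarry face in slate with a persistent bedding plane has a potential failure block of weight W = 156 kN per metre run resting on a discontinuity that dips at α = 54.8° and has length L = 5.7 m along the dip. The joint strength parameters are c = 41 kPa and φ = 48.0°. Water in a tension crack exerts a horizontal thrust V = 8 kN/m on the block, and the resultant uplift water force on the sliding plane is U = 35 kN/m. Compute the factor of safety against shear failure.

FS = 2.18

Resolving the block weight along and normal to the plane and applying the Mohr–Coulomb strength on the joint:
N' = W cosα − U − V sinα = 156·cos54.8° − 35 − 8·sin54.8° = 48.4 kN/m
Driving force T = W sinα + V cosα = 156·sin54.8° + 8·cos54.8° = 132.1 kN/m
Resisting force R = c·L + N'·tanφ = 41·5.7 + 48.4·tan48.0° = 233.7 + 53.7 = 287.4 kN/m
FS = R / T = 287.4 / 132.1 = 2.176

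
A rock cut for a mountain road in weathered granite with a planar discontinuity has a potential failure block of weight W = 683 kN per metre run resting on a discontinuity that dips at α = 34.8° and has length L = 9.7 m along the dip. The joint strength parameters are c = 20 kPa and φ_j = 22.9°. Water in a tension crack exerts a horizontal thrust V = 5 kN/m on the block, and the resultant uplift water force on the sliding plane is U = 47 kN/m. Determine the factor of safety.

FS = 1.04

Resolving the block weight along and normal to the plane and applying the Mohr–Coulomb strength on the joint:
N' = W cosα − U − V sinα = 683·cos34.8° − 47 − 5·sin34.8° = 511.0 kN/m
Driving force T = W sinα + V cosα = 683·sin34.8° + 5·cos34.8° = 393.9 kN/m
Resisting force R = c·L + N'·tanφ_j = 20·9.7 + 511.0·tan22.9° = 194.0 + 215.9 = 409.9 kN/m
FS = R / T = 409.9 / 393.9 = 1.040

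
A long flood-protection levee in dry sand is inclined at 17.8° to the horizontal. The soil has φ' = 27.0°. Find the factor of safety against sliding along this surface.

For a dry cohesionless infinite slope the factor of safety is FS = tanφ' / tanβ.
FS = tan27.0° / tan17.8° = 0.5095 / 0.3211 = 1.587

FS = 1.59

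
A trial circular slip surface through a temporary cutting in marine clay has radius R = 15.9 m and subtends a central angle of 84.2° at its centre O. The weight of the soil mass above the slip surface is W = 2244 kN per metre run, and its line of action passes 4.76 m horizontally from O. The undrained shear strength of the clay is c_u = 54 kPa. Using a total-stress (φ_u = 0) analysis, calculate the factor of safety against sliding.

FS = 1.88

Taking moments about the centre O, the resisting moment is provided by the undrained shear strength acting along the arc:
Arc length L_a = R·θ = 15.9·(84.2°·π/180) = 15.9·1.4696 = 23.37 m
M_R = c_u·L_a·R = 54·23.37·15.9 = 20062.1 kN·m/m
M_D = W·d = 2244·4.76 = 10681.4 kN·m/m
FS = M_R / M_D = 20062.1 / 10681.4 = 1.878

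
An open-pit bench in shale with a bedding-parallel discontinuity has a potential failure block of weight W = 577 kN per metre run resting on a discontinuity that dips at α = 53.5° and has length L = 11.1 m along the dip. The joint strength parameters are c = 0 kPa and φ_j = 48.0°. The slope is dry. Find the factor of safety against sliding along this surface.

FS = 0.82

Resolving the block weight along and normal to the plane and applying the Mohr–Coulomb strength on the joint:
N' = W cosα = 577·cos53.5° = 343.2 kN/m
Driving force T = W sinα = 577·sin53.5° = 463.8 kN/m
Resisting force R = c·L + N'·tanφ_j = 0·11.1 + 343.2·tan48.0° = 0.0 + 381.2 = 381.2 kN/m
FS = R / T = 381.2 / 463.8 = 0.822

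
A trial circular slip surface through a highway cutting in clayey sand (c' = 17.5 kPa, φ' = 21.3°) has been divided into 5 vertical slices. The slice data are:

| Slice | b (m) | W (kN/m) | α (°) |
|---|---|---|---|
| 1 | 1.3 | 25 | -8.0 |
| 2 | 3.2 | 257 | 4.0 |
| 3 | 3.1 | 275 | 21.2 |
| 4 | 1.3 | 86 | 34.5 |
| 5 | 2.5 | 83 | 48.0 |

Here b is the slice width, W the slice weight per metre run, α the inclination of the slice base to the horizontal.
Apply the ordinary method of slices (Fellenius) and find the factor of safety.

Ordinary method of slices: FS = Σ[c'·Δl_i + (W_i cosα_i)·tanφ'] / Σ W_i sinα_i, with Δl_i = b_i / cosα_i.
Slice 1: Δl = 1.3/cos(-8.0°) = 1.313 m; N'_1 = 25·cos(-8.0°) = 24.8; c'Δl = 22.97; W sinα = -3.5
Slice 2: Δl = 3.2/cos4.0° = 3.208 m; N'_2 = 257·cos4.0° = 256.4; c'Δl = 56.14; W sinα = 17.9
Slice 3: Δl = 3.1/cos21.2° = 3.325 m; N'_3 = 275·cos21.2° = 256.4; c'Δl = 58.19; W sinα = 99.4
Slice 4: Δl = 1.3/cos34.5° = 1.577 m; N'_4 = 86·cos34.5° = 70.9; c'Δl = 27.60; W sinα = 48.7
Slice 5: Δl = 2.5/cos48.0° = 3.736 m; N'_5 = 83·cos48.0° = 55.5; c'Δl = 65.38; W sinα = 61.7
Σc'Δl = 230.3 kN/m; ΣN' = 663.9 kN/m; ΣW sinα = 224.3 kN/m
Resisting = 230.3 + 663.9·tan21.3° = 230.3 + 258.9 = 489.1 kN/m
FS = 489.1 / 224.3 = 2.181

FS = 2.18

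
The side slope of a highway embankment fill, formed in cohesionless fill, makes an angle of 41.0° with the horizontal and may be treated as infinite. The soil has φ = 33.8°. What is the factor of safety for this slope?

FS = 0.77

For a dry cohesionless infinite slope the factor of safety is FS = tanφ / tanβ.
FS = tan33.8° / tan41.0° = 0.6694 / 0.8693 = 0.770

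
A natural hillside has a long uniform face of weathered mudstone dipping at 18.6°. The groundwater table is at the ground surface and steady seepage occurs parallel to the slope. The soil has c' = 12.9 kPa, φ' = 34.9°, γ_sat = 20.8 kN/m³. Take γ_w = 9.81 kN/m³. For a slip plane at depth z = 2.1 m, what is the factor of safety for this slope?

With seepage parallel to the slope and the water table at the surface, the effective normal stress on the slip plane uses the buoyant unit weight γ' = γ_sat − γ_w while the driving shear stress uses γ_sat:
FS = [c' + γ' z cos²β tanφ'] / [γ_sat z sinβ cosβ]
γ' = 20.8 − 9.81 = 10.99 kN/m³
Numerator = 12.9 + 10.99·2.1·cos²18.6°·tan34.9° = 12.9 + 10.99·2.1·0.8983·0.6976 = 27.362 kPa
Denominator = 20.8·2.1·sin18.6°·cos18.6° = 20.8·2.1·0.3190·0.9478 = 13.204 kPa
FS = 27.362 / 13.204 = 2.072

FS = 2.07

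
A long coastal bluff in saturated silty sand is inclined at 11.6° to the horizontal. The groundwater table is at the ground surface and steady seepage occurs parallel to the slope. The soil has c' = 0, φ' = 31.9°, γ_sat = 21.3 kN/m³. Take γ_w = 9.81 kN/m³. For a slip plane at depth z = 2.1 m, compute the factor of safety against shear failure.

With seepage parallel to the slope and the water table at the surface, the effective normal stress on the slip plane uses the buoyant unit weight γ' = γ_sat − γ_w while the driving shear stress uses γ_sat:
FS = [c' + γ' z cos²β tanφ'] / [γ_sat z sinβ cosβ]
(For c' = 0 this reduces to FS = (γ'/γ_sat)·tanφ'/tanβ.)
γ' = 21.3 − 9.81 = 11.49 kN/m³
Numerator = 0.0 + 11.49·2.1·cos²11.6°·tan31.9° = 0.0 + 11.49·2.1·0.9596·0.6224 = 14.412 kPa
Denominator = 21.3·2.1·sin11.6°·cos11.6° = 21.3·2.1·0.2011·0.9796 = 8.811 kPa
FS = 14.412 / 8.811 = 1.636

FS = 1.64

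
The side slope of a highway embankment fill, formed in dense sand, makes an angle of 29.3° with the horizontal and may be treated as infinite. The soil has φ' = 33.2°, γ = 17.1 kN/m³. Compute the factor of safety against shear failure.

FS = 1.17

For a dry cohesionless infinite slope the factor of safety is FS = tanφ' / tanβ.
FS = tan33.2° / tan29.3° = 0.6544 / 0.5612 = 1.166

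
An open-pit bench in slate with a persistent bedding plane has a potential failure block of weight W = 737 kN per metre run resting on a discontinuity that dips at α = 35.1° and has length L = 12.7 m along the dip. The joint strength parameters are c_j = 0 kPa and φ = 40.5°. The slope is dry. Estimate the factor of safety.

Resolving the block weight along and normal to the plane and applying the Mohr–Coulomb strength on the joint:
N' = W cosα = 737·cos35.1° = 603.0 kN/m
Driving force T = W sinα = 737·sin35.1° = 423.8 kN/m
Resisting force R = c_j·L + N'·tanφ = 0·12.7 + 603.0·tan40.5° = 0.0 + 515.0 = 515.0 kN/m
FS = R / T = 515.0 / 423.8 = 1.215

FS = 1.22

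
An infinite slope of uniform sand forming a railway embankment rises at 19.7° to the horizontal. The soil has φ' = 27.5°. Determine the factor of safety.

FS = 1.45

For a dry cohesionless infinite slope the factor of safety is FS = tanφ' / tanβ.
FS = tan27.5° / tan19.7° = 0.5206 / 0.3581 = 1.454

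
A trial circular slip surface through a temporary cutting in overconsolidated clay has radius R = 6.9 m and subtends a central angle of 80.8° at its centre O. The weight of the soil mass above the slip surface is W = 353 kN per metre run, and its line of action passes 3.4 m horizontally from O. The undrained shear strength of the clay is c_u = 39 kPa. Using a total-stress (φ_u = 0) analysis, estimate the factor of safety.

FS = 2.18

Taking moments about the centre O, the resisting moment is provided by the undrained shear strength acting along the arc:
Arc length L_a = R·θ = 6.9·(80.8°·π/180) = 6.9·1.4102 = 9.73 m
M_R = c_u·L_a·R = 39·9.73·6.9 = 2618.5 kN·m/m
M_D = W·d = 353·3.4 = 1200.2 kN·m/m
FS = M_R / M_D = 2618.5 / 1200.2 = 2.182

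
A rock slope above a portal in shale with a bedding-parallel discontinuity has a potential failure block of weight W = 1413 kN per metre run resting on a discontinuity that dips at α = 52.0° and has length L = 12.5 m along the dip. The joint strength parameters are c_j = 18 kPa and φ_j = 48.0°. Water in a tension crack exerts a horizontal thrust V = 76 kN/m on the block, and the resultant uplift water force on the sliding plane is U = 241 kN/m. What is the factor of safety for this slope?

FS = 0.74

Resolving the block weight along and normal to the plane and applying the Mohr–Coulomb strength on the joint:
N' = W cosα − U − V sinα = 1413·cos52.0° − 241 − 76·sin52.0° = 569.0 kN/m
Driving force T = W sinα + V cosα = 1413·sin52.0° + 76·cos52.0° = 1160.2 kN/m
Resisting force R = c_j·L + N'·tanφ_j = 18·12.5 + 569.0·tan48.0° = 225.0 + 632.0 = 857.0 kN/m
FS = R / T = 857.0 / 1160.2 = 0.739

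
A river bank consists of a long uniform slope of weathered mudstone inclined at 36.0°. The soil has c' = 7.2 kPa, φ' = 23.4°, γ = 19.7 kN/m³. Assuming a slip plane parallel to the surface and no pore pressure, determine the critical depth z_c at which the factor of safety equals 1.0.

Setting FS = 1.00 in FS = [c' + γz cos²β tanφ'] / [γz sinβ cosβ] and solving for z:
z = c' / [γ cosβ (FS·sinβ − cosβ·tanφ')]
  = 7.2 / [19.7·cos36.0°·(1.00·sin36.0° − cos36.0°·tan23.4°)]
  = 7.2 / [19.7·0.8090·(1.00·0.5878 − 0.8090·0.4327)]
  = 7.2 / 3.7883 = 1.901 m

z_c = 1.90 m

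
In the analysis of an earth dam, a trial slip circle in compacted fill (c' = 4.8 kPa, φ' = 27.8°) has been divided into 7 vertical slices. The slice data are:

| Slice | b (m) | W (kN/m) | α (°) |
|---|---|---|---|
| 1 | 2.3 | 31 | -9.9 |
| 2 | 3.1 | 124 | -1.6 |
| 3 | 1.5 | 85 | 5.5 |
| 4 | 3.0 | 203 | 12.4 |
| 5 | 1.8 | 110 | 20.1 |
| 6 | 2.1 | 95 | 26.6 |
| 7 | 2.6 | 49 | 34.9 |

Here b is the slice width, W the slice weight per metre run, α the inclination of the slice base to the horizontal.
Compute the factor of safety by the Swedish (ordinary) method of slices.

Ordinary method of slices: FS = Σ[c'·Δl_i + (W_i cosα_i)·tanφ'] / Σ W_i sinα_i, with Δl_i = b_i / cosα_i.
Slice 1: Δl = 2.3/cos(-9.9°) = 2.335 m; N'_1 = 31·cos(-9.9°) = 30.5; c'Δl = 11.21; W sinα = -5.3
Slice 2: Δl = 3.1/cos(-1.6°) = 3.101 m; N'_2 = 124·cos(-1.6°) = 124.0; c'Δl = 14.89; W sinα = -3.5
Slice 3: Δl = 1.5/cos5.5° = 1.507 m; N'_3 = 85·cos5.5° = 84.6; c'Δl = 7.23; W sinα = 8.1
Slice 4: Δl = 3.0/cos12.4° = 3.072 m; N'_4 = 203·cos12.4° = 198.3; c'Δl = 14.74; W sinα = 43.6
Slice 5: Δl = 1.8/cos20.1° = 1.917 m; N'_5 = 110·cos20.1° = 103.3; c'Δl = 9.20; W sinα = 37.8
Slice 6: Δl = 2.1/cos26.6° = 2.349 m; N'_6 = 95·cos26.6° = 84.9; c'Δl = 11.27; W sinα = 42.5
Slice 7: Δl = 2.6/cos34.9° = 3.170 m; N'_7 = 49·cos34.9° = 40.2; c'Δl = 15.22; W sinα = 28.0
Σc'Δl = 83.8 kN/m; ΣN' = 665.8 kN/m; ΣW sinα = 151.3 kN/m
Resisting = 83.8 + 665.8·tan27.8° = 83.8 + 351.0 = 434.8 kN/m
FS = 434.8 / 151.3 = 2.873

FS = 2.87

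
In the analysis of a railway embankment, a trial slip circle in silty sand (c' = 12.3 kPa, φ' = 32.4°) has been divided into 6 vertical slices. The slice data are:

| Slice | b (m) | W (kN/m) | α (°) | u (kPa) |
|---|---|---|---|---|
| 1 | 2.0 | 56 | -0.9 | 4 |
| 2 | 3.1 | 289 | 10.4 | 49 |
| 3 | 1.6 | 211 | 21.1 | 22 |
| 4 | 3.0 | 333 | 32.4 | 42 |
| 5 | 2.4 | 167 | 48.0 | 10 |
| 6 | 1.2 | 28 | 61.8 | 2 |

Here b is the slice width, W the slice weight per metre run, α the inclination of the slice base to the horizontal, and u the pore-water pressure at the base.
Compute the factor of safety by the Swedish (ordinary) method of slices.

FS = 1.22

Ordinary method of slices: FS = Σ[c'·Δl_i + (W_i cosα_i − u_i·Δl_i)·tanφ'] / Σ W_i sinα_i, with Δl_i = b_i / cosα_i.
Slice 1: Δl = 2.0/cos(-0.9°) = 2.000 m; N'_1 = 56·cos(-0.9°) − 4·2.000 = 48.0; c'Δl = 24.60; W sinα = -0.9
Slice 2: Δl = 3.1/cos10.4° = 3.152 m; N'_2 = 289·cos10.4° − 49·3.152 = 129.8; c'Δl = 38.77; W sinα = 52.2
Slice 3: Δl = 1.6/cos21.1° = 1.715 m; N'_3 = 211·cos21.1° − 22·1.715 = 159.1; c'Δl = 21.09; W sinα = 76.0
Slice 4: Δl = 3.0/cos32.4° = 3.553 m; N'_4 = 333·cos32.4° − 42·3.553 = 131.9; c'Δl = 43.70; W sinα = 178.4
Slice 5: Δl = 2.4/cos48.0° = 3.587 m; N'_5 = 167·cos48.0° − 10·3.587 = 75.9; c'Δl = 44.12; W sinα = 124.1
Slice 6: Δl = 1.2/cos61.8° = 2.539 m; N'_6 = 28·cos61.8° − 2·2.539 = 8.2; c'Δl = 31.23; W sinα = 24.7
Σc'Δl = 203.5 kN/m; ΣN' = 552.9 kN/m; ΣW sinα = 454.5 kN/m
Resisting = 203.5 + 552.9·tan32.4° = 203.5 + 350.9 = 554.4 kN/m
FS = 554.4 / 454.5 = 1.220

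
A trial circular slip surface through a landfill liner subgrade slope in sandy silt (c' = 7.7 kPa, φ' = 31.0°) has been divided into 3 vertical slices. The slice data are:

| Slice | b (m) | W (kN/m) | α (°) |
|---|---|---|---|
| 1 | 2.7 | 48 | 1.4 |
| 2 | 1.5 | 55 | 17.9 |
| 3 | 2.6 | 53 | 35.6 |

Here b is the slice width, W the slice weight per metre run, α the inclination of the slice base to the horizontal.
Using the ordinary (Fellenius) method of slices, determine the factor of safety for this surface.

Ordinary method of slices: FS = Σ[c'·Δl_i + (W_i cosα_i)·tanφ'] / Σ W_i sinα_i, with Δl_i = b_i / cosα_i.
Slice 1: Δl = 2.7/cos1.4° = 2.701 m; N'_1 = 48·cos1.4° = 48.0; c'Δl = 20.80; W sinα = 1.2
Slice 2: Δl = 1.5/cos17.9° = 1.576 m; N'_2 = 55·cos17.9° = 52.3; c'Δl = 12.14; W sinα = 16.9
Slice 3: Δl = 2.6/cos35.6° = 3.198 m; N'_3 = 53·cos35.6° = 43.1; c'Δl = 24.62; W sinα = 30.9
Σc'Δl = 57.6 kN/m; ΣN' = 143.4 kN/m; ΣW sinα = 48.9 kN/m
Resisting = 57.6 + 143.4·tan31.0° = 57.6 + 86.2 = 143.7 kN/m
FS = 143.7 / 48.9 = 2.937

FS = 2.94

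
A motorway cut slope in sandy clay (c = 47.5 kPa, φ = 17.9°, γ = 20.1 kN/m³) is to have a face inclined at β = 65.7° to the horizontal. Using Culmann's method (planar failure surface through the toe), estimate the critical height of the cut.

H_c = 24.97 m

Culmann's analysis gives the critical failure plane at α_cr = (β + φ)/2 = (65.7 + 17.9)/2 = 41.8°, and the critical height
H_c = (4c/γ) · sinβ cosφ / [1 − cos(β − φ)]
    = (4·47.5/20.1) · sin65.7°·cos17.9° / [1 − cos(47.8°)]
    = 9.453 · 0.9114·0.9516 / [1 − 0.6717]
    = 9.453 · 0.8673 / 0.3283
    = 24.97 m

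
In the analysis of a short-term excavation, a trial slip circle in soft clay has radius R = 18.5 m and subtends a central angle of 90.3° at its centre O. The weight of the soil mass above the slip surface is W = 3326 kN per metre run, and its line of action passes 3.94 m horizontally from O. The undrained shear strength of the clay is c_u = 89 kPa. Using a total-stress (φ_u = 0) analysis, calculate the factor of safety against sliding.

Taking moments about the centre O, the resisting moment is provided by the undrained shear strength acting along the arc:
Arc length L_a = R·θ = 18.5·(90.3°·π/180) = 18.5·1.5760 = 29.16 m
M_R = c_u·L_a·R = 89·29.16·18.5 = 48006.3 kN·m/m
M_D = W·d = 3326·3.94 = 13104.4 kN·m/m
FS = M_R / M_D = 48006.3 / 13104.4 = 3.663

FS = 3.66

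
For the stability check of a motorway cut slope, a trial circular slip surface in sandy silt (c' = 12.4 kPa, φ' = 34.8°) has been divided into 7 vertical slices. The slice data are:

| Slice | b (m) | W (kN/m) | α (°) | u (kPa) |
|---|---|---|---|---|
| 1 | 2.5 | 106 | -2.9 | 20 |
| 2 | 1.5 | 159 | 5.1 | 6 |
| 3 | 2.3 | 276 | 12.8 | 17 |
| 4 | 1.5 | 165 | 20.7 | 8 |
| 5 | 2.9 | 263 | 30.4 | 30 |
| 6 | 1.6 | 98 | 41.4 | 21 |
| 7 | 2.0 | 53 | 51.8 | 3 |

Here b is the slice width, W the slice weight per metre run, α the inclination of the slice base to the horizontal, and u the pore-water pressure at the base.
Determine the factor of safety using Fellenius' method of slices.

FS = 1.99

Ordinary method of slices: FS = Σ[c'·Δl_i + (W_i cosα_i − u_i·Δl_i)·tanφ'] / Σ W_i sinα_i, with Δl_i = b_i / cosα_i.
Slice 1: Δl = 2.5/cos(-2.9°) = 2.503 m; N'_1 = 106·cos(-2.9°) − 20·2.503 = 55.8; c'Δl = 31.04; W sinα = -5.4
Slice 2: Δl = 1.5/cos5.1° = 1.506 m; N'_2 = 159·cos5.1° − 6·1.506 = 149.3; c'Δl = 18.67; W sinα = 14.1
Slice 3: Δl = 2.3/cos12.8° = 2.359 m; N'_3 = 276·cos12.8° − 17·2.359 = 229.0; c'Δl = 29.25; W sinα = 61.1
Slice 4: Δl = 1.5/cos20.7° = 1.604 m; N'_4 = 165·cos20.7° − 8·1.604 = 141.5; c'Δl = 19.88; W sinα = 58.3
Slice 5: Δl = 2.9/cos30.4° = 3.362 m; N'_5 = 263·cos30.4° − 30·3.362 = 126.0; c'Δl = 41.69; W sinα = 133.1
Slice 6: Δl = 1.6/cos41.4° = 2.133 m; N'_6 = 98·cos41.4° − 21·2.133 = 28.7; c'Δl = 26.45; W sinα = 64.8
Slice 7: Δl = 2.0/cos51.8° = 3.234 m; N'_7 = 53·cos51.8° − 3·3.234 = 23.1; c'Δl = 40.10; W sinα = 41.7
Σc'Δl = 207.1 kN/m; ΣN' = 753.5 kN/m; ΣW sinα = 367.8 kN/m
Resisting = 207.1 + 753.5·tan34.8° = 207.1 + 523.7 = 730.8 kN/m
FS = 730.8 / 367.8 = 1.987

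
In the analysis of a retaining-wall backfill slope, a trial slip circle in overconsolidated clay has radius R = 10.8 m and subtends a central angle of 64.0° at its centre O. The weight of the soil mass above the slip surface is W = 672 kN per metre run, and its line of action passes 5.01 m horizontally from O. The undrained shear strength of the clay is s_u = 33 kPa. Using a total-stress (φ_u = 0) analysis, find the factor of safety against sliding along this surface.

Taking moments about the centre O, the resisting moment is provided by the undrained shear strength acting along the arc:
Arc length L_a = R·θ = 10.8·(64.0°·π/180) = 10.8·1.1170 = 12.06 m
M_R = s_u·L_a·R = 33·12.06·10.8 = 4299.5 kN·m/m
M_D = W·d = 672·5.01 = 3366.7 kN·m/m
FS = M_R / M_D = 4299.5 / 3366.7 = 1.277

FS = 1.28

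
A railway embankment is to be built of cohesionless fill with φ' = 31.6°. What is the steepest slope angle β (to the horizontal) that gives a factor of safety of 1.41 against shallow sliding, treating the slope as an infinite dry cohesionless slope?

β = 23.6°

For an infinite dry cohesionless slope FS = tanφ'/tanβ, so tanβ = tanφ' / FS.
tanβ = tan31.6° / 1.41 = 0.6152 / 1.41 = 0.4363
β = arctan(0.4363) = 23.57°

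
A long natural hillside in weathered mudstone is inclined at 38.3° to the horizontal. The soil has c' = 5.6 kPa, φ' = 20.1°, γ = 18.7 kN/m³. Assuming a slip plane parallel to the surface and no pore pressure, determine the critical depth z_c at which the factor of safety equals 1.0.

z_c = 1.15 m

Setting FS = 1.00 in FS = [c' + γz cos²β tanφ'] / [γz sinβ cosβ] and solving for z:
z = c' / [γ cosβ (FS·sinβ − cosβ·tanφ')]
  = 5.6 / [18.7·cos38.3°·(1.00·sin38.3° − cos38.3°·tan20.1°)]
  = 5.6 / [18.7·0.7848·(1.00·0.6198 − 0.7848·0.3659)]
  = 5.6 / 4.8809 = 1.147 m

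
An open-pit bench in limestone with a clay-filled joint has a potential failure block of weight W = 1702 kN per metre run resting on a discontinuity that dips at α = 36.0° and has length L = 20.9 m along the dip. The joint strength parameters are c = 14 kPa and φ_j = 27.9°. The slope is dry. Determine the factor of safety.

Resolving the block weight along and normal to the plane and applying the Mohr–Coulomb strength on the joint:
N' = W cosα = 1702·cos36.0° = 1376.9 kN/m
Driving force T = W sinα = 1702·sin36.0° = 1000.4 kN/m
Resisting force R = c·L + N'·tanφ_j = 14·20.9 + 1376.9·tan27.9° = 292.6 + 729.1 = 1021.7 kN/m
FS = R / T = 1021.7 / 1000.4 = 1.021

FS = 1.02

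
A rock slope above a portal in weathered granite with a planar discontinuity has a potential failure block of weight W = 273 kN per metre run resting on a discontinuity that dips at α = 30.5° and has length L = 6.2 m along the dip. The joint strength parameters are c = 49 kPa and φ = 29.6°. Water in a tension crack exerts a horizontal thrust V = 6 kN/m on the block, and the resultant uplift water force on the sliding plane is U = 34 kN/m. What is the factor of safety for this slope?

FS = 2.90

Resolving the block weight along and normal to the plane and applying the Mohr–Coulomb strength on the joint:
N' = W cosα − U − V sinα = 273·cos30.5° − 34 − 6·sin30.5° = 198.2 kN/m
Driving force T = W sinα + V cosα = 273·sin30.5° + 6·cos30.5° = 143.7 kN/m
Resisting force R = c·L + N'·tanφ = 49·6.2 + 198.2·tan29.6° = 303.8 + 112.6 = 416.4 kN/m
FS = R / T = 416.4 / 143.7 = 2.897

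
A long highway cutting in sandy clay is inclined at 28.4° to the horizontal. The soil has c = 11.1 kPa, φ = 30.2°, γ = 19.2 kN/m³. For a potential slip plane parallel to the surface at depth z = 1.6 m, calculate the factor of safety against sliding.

For an infinite slope with a slip plane parallel to the surface (no pore pressure): FS = [c + γz cos²β tanφ] / [γz sinβ cosβ].
γz = 19.2·1.6 = 30.72 kN/m²
Numerator = 11.1 + 30.72·cos²28.4°·tan30.2° = 11.1 + 30.72·0.7738·0.5820 = 24.935 kPa
Denominator = 30.72·sin28.4°·cos28.4° = 30.72·0.4756·0.8796 = 12.853 kPa
FS = 24.935 / 12.853 = 1.940

FS = 1.94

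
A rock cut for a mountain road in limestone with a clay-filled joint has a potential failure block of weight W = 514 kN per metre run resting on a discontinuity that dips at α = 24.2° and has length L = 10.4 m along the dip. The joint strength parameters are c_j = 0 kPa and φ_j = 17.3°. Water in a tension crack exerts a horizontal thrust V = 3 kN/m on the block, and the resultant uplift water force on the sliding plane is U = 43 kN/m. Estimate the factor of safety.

Resolving the block weight along and normal to the plane and applying the Mohr–Coulomb strength on the joint:
N' = W cosα − U − V sinα = 514·cos24.2° − 43 − 3·sin24.2° = 424.6 kN/m
Driving force T = W sinα + V cosα = 514·sin24.2° + 3·cos24.2° = 213.4 kN/m
Resisting force R = c_j·L + N'·tanφ_j = 0·10.4 + 424.6·tan17.3° = 0.0 + 132.2 = 132.2 kN/m
FS = R / T = 132.2 / 213.4 = 0.620

FS = 0.62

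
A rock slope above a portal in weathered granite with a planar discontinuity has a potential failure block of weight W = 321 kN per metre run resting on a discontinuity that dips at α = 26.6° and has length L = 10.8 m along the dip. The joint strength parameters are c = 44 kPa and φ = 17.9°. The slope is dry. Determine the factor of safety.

Resolving the block weight along and normal to the plane and applying the Mohr–Coulomb strength on the joint:
N' = W cosα = 321·cos26.6° = 287.0 kN/m
Driving force T = W sinα = 321·sin26.6° = 143.7 kN/m
Resisting force R = c·L + N'·tanφ = 44·10.8 + 287.0·tan17.9° = 475.2 + 92.7 = 567.9 kN/m
FS = R / T = 567.9 / 143.7 = 3.951

FS = 3.95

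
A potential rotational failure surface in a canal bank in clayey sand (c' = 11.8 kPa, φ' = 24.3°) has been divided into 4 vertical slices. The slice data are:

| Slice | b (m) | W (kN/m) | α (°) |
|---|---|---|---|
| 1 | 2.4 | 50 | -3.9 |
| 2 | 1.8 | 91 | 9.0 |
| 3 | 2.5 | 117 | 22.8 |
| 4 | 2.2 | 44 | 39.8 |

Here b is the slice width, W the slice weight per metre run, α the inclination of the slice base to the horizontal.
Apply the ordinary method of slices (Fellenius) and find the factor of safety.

Ordinary method of slices: FS = Σ[c'·Δl_i + (W_i cosα_i)·tanφ'] / Σ W_i sinα_i, with Δl_i = b_i / cosα_i.
Slice 1: Δl = 2.4/cos(-3.9°) = 2.406 m; N'_1 = 50·cos(-3.9°) = 49.9; c'Δl = 28.39; W sinα = -3.4
Slice 2: Δl = 1.8/cos9.0° = 1.822 m; N'_2 = 91·cos9.0° = 89.9; c'Δl = 21.50; W sinα = 14.2
Slice 3: Δl = 2.5/cos22.8° = 2.712 m; N'_3 = 117·cos22.8° = 107.9; c'Δl = 32.00; W sinα = 45.3
Slice 4: Δl = 2.2/cos39.8° = 2.864 m; N'_4 = 44·cos39.8° = 33.8; c'Δl = 33.79; W sinα = 28.2
Σc'Δl = 115.7 kN/m; ΣN' = 281.4 kN/m; ΣW sinα = 84.3 kN/m
Resisting = 115.7 + 281.4·tan24.3° = 115.7 + 127.1 = 242.7 kN/m
FS = 242.7 / 84.3 = 2.878

FS = 2.88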